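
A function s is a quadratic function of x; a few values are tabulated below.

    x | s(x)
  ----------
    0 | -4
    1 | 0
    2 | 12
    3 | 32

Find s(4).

First differences: 4, 12, 20. Second differences: 8, 8.
Level-2 differences are constant, so s has degree 2.
Extending the table by one column gives the next first difference 28, so s(4) = 32 + 28 = 60.

60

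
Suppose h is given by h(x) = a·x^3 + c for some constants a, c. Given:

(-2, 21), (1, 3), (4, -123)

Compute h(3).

From h(-2) = 21 and h(1) = 3: -8a + c = 21 and 1a + c = 3.
Subtracting: 9a = -18, so a = -2; then c = 21 − (-2)·(-8) = 5.
So h(x) = -2x³ + 5, and h(3) = -49.

-49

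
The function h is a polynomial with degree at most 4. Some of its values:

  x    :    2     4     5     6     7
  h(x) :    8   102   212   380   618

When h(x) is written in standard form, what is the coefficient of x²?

Write h(x) = ax^4 + bx³ + cx² + dx + e; the 5 given values yield a linear system in the 5 coefficients.
Solving, the leading coefficient vanishes, and h(x) = 2x³ - x² - 3x + 2.
The coefficient of x² is -1.

-1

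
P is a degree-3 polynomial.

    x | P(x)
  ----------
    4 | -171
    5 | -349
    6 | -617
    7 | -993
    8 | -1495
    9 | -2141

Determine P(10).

-2949

Write P(x) = ax³ + bx² + cx + d; the 6 given values yield a linear system in the 4 coefficients.
Solving, P(x) = -3x³ + 5x + 1.
Then P(10) = -2949.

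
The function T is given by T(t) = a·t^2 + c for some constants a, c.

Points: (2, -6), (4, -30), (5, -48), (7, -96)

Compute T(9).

From T(2) = -6 and T(4) = -30: 4a + c = -6 and 16a + c = -30.
Subtracting: 12a = -24, so a = -2; then c = -6 − (-2)·4 = 2.
So T(t) = -2t² + 2, and T(9) = -160.

-160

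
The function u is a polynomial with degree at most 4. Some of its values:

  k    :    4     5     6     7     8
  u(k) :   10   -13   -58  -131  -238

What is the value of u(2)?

Write u(k) = ak^4 + bk³ + ck² + dk + e; the 5 given values yield a linear system in the 5 coefficients.
Solving, the leading coefficient vanishes, and u(k) = -k³ + 4k² + 2k + 2.
Then u(2) = 14.

14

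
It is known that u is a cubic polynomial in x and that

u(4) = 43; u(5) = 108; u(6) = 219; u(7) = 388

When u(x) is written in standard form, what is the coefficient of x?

6

Write u(x) = ax³ + bx² + cx + d; the 4 given values yield a linear system in the 4 coefficients.
Solving, u(x) = 2x³ - 7x² + 6x + 3.
The coefficient of x is 6.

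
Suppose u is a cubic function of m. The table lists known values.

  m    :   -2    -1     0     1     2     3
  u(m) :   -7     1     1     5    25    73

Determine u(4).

First differences: 8, 0, 4, 20, 48. Second differences: -8, 4, 16, 28. Third differences: 12, 12, 12.
Level-3 differences are constant, so u has degree 3.
Extending the table by one column gives the next first difference 88, so u(4) = 73 + 88 = 161.

161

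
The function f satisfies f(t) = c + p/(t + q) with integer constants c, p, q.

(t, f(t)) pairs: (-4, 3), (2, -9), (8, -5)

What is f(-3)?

6

(f(t) − c)(t + q) = p for each data point; the three points give a linear system in c and q, then p follows.
Solving: c = -3, q = 1, p = -18, so f(t) = -3 − 18/(t + 1).
Then f(-3) = -3 − 18/(-2) = 6.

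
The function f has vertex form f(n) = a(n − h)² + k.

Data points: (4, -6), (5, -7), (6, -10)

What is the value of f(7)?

-15

First differences -1, -3; second difference -2 = 2a, so a = -1.
Expanding, the n-coefficient is −2ah = 2h; matching it to the data gives h = 4, and then k = -6.
So f(n) = -1(n − 4)² − 6.
f(7) = -1·3² − 6 = -15.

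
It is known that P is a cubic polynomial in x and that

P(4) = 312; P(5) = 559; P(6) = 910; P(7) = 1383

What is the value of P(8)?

1996

Write P(x) = ax³ + bx² + cx + d; the 4 given values yield a linear system in the 4 coefficients.
Solving, P(x) = 3x³ + 7x² + x + 4.
Then P(8) = 1996.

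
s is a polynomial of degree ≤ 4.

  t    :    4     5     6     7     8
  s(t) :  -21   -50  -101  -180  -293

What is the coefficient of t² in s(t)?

First differences: -29, -51, -79, -113. Second differences: -22, -28, -34. Third differences: -6, -6.
Level-3 differences are constant, so s has degree 3.
Fitting a degree-3 polynomial gives s(t) = -t³ + 4t² - 4t - 5.
The coefficient of t² is 4.

4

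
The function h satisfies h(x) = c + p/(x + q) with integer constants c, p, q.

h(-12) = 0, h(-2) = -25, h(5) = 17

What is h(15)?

(h(x) − c)(x + q) = p for each data point; the three points give a linear system in c and q, then p follows.
Solving: c = 5, q = 0, p = 60, so h(x) = 5 + 60/(x + 0).
Then h(15) = 5 + 60/15 = 9.

9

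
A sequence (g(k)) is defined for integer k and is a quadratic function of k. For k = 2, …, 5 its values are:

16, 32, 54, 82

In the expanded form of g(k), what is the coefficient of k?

1

Write g(k) = ak² + bk + c; the 4 given values yield a linear system in the 3 coefficients.
Solving, g(k) = 3k² + k + 2.
The coefficient of k is 1.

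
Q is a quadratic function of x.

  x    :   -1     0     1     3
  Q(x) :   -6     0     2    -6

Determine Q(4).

Write Q(x) = ax² + bx + c; the 4 given values yield a linear system in the 3 coefficients.
Solving, Q(x) = -2x² + 4x.
Then Q(4) = -16.

-16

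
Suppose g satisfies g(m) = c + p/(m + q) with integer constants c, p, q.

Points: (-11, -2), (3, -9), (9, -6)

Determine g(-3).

6

(g(m) − c)(m + q) = p for each data point; the three points give a linear system in c and q, then p follows.
Solving: c = -4, q = 1, p = -20, so g(m) = -4 − 20/(m + 1).
Then g(-3) = -4 − 20/(-2) = 6.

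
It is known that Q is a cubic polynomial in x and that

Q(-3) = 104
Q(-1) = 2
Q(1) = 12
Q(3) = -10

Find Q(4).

Write Q(x) = ax³ + bx² + cx + d; the 4 given values yield a linear system in the 4 coefficients.
Solving, Q(x) = -3x³ + 5x² + 8x + 2.
Then Q(4) = -78.

-78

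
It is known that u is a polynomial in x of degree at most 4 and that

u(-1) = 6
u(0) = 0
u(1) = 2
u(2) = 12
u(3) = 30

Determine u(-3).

42

First differences: -6, 2, 10, 18. Second differences: 8, 8, 8.
Level-2 differences are constant, so u has degree 2.
Fitting a degree-2 polynomial gives u(x) = 4x² - 2x.
Then u(-3) = 42.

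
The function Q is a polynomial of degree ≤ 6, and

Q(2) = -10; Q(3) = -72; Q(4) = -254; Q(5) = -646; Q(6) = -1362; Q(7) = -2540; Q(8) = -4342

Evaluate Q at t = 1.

Write Q(t) = at^6 + bt^5 + ct^4 + dt³ + et² + pt + q; the 7 given values yield a linear system in the 7 coefficients.
Solving, the top 2 coefficients vanish, and Q(t) = -t^4 - t³ + 4t² + 2t - 6.
Then Q(1) = -2.

-2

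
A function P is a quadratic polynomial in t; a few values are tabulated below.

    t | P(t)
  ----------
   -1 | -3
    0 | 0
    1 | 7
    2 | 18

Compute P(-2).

-2

Write P(t) = at² + bt + c; the 4 given values yield a linear system in the 3 coefficients.
Solving, P(t) = 2t² + 5t.
Then P(-2) = -2.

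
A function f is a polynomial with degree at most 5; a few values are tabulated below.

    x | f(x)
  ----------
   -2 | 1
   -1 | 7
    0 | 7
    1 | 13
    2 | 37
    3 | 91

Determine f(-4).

Write f(x) = ax^5 + bx^4 + cx³ + dx² + ex + p; the 6 given values yield a linear system in the 6 coefficients.
Solving, the top 2 coefficients vanish, and f(x) = 2x³ + 3x² + x + 7.
Then f(-4) = -77.

-77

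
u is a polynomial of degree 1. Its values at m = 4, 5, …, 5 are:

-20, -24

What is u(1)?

Write u(m) = am + b; the 2 given values yield a linear system in the 2 coefficients.
Solving, u(m) = -4m - 4.
Then u(1) = -8.

-8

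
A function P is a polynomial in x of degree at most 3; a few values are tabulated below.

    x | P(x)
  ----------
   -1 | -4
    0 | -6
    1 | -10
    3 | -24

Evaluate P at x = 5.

Write P(x) = ax³ + bx² + cx + d; the 4 given values yield a linear system in the 4 coefficients.
Solving, the leading coefficient vanishes, and P(x) = -x² - 3x - 6.
Then P(5) = -46.

-46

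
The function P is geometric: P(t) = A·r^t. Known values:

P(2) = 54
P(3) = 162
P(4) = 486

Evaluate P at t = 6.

4374

Consecutive ratio: 162/54 = 3, and 486/162 = 3, so r = 3.
Then A·3^2 = 54 gives A = 6, and P(t) = 6·3^t.
P(6) = 6·3^6 = 4374.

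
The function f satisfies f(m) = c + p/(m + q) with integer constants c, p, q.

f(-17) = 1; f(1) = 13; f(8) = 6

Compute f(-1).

(f(m) − c)(m + q) = p for each data point; the three points give a linear system in c and q, then p follows.
Solving: c = 3, q = 2, p = 30, so f(m) = 3 + 30/(m + 2).
Then f(-1) = 3 + 30/1 = 33.

33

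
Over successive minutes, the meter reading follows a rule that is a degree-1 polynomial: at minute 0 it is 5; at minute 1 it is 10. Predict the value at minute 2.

Write the value at n as f(n).
Write f(n) = an + b; the 2 given values yield a linear system in the 2 coefficients.
Solving, f(n) = 5n + 5.
Then f(2) = 15.

15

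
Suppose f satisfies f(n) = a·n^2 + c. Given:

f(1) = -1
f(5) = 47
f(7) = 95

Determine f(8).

125

From f(1) = -1 and f(5) = 47: 1a + c = -1 and 25a + c = 47.
Subtracting: 24a = 48, so a = 2; then c = -1 − 2·1 = -3.
So f(n) = 2n² − 3, and f(8) = 125.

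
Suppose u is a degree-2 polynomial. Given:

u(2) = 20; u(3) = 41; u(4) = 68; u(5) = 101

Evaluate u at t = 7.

185

First differences: 21, 27, 33. Second differences: 6, 6.
Level-2 differences are constant, so u has degree 2.
Fitting a degree-2 polynomial gives u(t) = 3t² + 6t - 4.
Then u(7) = 185.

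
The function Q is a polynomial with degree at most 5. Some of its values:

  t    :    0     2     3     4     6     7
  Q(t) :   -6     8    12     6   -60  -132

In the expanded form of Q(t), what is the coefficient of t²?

Write Q(t) = at^5 + bt^4 + ct³ + dt² + et + p; the 6 given values yield a linear system in the 6 coefficients.
Solving, the top 2 coefficients vanish, and Q(t) = -t³ + 4t² + 3t - 6.
The coefficient of t² is 4.

4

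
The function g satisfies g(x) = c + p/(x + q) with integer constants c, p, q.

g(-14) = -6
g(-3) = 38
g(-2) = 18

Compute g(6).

(g(x) − c)(x + q) = p for each data point; the three points give a linear system in c and q, then p follows.
Solving: c = -2, q = 4, p = 40, so g(x) = -2 + 40/(x + 4).
Then g(6) = -2 + 40/10 = 2.

2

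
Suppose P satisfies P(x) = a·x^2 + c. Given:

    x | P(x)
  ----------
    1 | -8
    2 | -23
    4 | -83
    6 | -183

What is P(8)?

-323

From P(1) = -8 and P(2) = -23: 1a + c = -8 and 4a + c = -23.
Subtracting: 3a = -15, so a = -5; then c = -8 − (-5)·1 = -3.
So P(x) = -5x² − 3, and P(8) = -323.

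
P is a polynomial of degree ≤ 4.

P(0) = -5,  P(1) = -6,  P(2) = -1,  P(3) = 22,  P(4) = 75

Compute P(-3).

-86

First differences: -1, 5, 23, 53. Second differences: 6, 18, 30. Third differences: 12, 12.
Level-3 differences are constant, so P has degree 3.
Fitting a degree-3 polynomial gives P(k) = 2k³ - 3k² - 5.
Then P(-3) = -86.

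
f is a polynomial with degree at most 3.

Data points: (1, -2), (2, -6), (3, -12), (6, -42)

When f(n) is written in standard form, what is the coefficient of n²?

Write f(n) = an³ + bn² + cn + d; the 4 given values yield a linear system in the 4 coefficients.
Solving, the leading coefficient vanishes, and f(n) = -n² - n.
The coefficient of n² is -1.

-1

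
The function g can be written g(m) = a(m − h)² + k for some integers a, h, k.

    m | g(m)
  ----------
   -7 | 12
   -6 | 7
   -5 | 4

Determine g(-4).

3

First differences -5, -3; second difference 2 = 2a, so a = 1.
Expanding, the m-coefficient is −2ah = -2h; matching it to the data gives h = -4, and then k = 3.
So g(m) = 1(m + 4)² + 3.
g(-4) = 1·0² + 3 = 3.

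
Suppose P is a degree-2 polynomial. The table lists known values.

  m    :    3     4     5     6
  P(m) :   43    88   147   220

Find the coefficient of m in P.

-4

First differences: 45, 59, 73. Second differences: 14, 14.
Level-2 differences are constant, so P has degree 2.
Fitting a degree-2 polynomial gives P(m) = 7m² - 4m - 8.
The coefficient of m is -4.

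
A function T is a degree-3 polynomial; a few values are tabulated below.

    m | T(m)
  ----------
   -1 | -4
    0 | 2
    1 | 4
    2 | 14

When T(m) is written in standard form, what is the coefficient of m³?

2

Write T(m) = am³ + bm² + cm + d; the 4 given values yield a linear system in the 4 coefficients.
Solving, T(m) = 2m³ - 2m² + 2m + 2.
The coefficient of m³ is 2.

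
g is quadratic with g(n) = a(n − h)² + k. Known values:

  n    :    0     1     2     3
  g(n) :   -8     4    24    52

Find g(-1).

First differences 12, 20, 28; second difference 8 = 2a, so a = 4.
Expanding, the n-coefficient is −2ah = -8h; matching it to the data gives h = -1, and then k = -12.
So g(n) = 4(n + 1)² − 12.
g(-1) = 4·0² − 12 = -12.

-12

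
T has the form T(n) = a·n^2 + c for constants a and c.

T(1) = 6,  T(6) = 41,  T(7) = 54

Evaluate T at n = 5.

From T(1) = 6 and T(6) = 41: 1a + c = 6 and 36a + c = 41.
Subtracting: 35a = 35, so a = 1; then c = 6 − 1·1 = 5.
So T(n) = 1n² + 5, and T(5) = 30.

30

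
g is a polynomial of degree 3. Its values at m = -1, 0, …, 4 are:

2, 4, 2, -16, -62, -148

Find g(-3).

34

First differences: 2, -2, -18, -46, -86. Second differences: -4, -16, -28, -40. Third differences: -12, -12, -12.
Level-3 differences are constant, so g has degree 3.
Fitting a degree-3 polynomial gives g(m) = -2m³ - 2m² + 2m + 4.
Then g(-3) = 34.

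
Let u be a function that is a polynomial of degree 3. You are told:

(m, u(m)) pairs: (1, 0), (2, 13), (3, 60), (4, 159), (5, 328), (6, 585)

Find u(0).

First differences: 13, 47, 99, 169, 257. Second differences: 34, 52, 70, 88. Third differences: 18, 18, 18.
Level-3 differences are constant, so u has degree 3.
Fitting a degree-3 polynomial gives u(m) = 3m³ - m² - 5m + 3.
Then u(0) = 3.

3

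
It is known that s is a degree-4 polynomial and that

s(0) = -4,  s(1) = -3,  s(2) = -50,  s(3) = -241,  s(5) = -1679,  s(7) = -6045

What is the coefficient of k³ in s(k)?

Write s(k) = ak^4 + bk³ + ck² + dk + e; the 6 given values yield a linear system in the 5 coefficients.
Solving, s(k) = -2k^4 - 4k³ + 2k² + 5k - 4.
The coefficient of k³ is -4.

-4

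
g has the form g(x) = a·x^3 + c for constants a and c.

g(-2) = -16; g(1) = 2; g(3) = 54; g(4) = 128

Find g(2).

16

From g(-2) = -16 and g(1) = 2: -8a + c = -16 and 1a + c = 2.
Subtracting: 9a = 18, so a = 2; then c = -16 − 2·(-8) = 0.
So g(x) = 2x³ + 0, and g(2) = 16.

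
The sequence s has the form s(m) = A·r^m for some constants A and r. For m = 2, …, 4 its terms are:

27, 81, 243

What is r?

Consecutive ratio: 81/27 = 3, and 243/81 = 3, so r = 3.
Then A·3^2 = 27 gives A = 3, and s(m) = 3·3^m.

3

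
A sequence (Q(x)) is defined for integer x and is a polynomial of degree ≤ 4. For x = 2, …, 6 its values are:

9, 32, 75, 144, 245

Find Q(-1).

0

First differences: 23, 43, 69, 101. Second differences: 20, 26, 32. Third differences: 6, 6.
Level-3 differences are constant, so Q has degree 3.
Fitting a degree-3 polynomial gives Q(x) = x³ + x² - x - 1.
Then Q(-1) = 0.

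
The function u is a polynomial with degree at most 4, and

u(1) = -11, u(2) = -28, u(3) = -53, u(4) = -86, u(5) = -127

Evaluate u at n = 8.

First differences: -17, -25, -33, -41. Second differences: -8, -8, -8.
Level-2 differences are constant, so u has degree 2.
Fitting a degree-2 polynomial gives u(n) = -4n² - 5n - 2.
Then u(8) = -298.

-298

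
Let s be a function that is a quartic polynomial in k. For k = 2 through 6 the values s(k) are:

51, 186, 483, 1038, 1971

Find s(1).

Write s(k) = ak^4 + bk³ + ck² + dk + e; the 5 given values yield a linear system in the 5 coefficients.
Solving, s(k) = k^4 + 2k³ + 8k² - 8k + 3.
Then s(1) = 6.

6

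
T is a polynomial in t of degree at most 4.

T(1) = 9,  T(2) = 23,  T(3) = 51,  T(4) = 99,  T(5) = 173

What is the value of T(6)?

279

First differences: 14, 28, 48, 74. Second differences: 14, 20, 26. Third differences: 6, 6.
Level-3 differences are constant, so T has degree 3.
Extending the table by one column gives the next first difference 106, so T(6) = 173 + 106 = 279.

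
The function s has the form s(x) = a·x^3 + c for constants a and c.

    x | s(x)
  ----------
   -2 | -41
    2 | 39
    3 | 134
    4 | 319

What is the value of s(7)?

From s(-2) = -41 and s(2) = 39: -8a + c = -41 and 8a + c = 39.
Subtracting: 16a = 80, so a = 5; then c = -41 − 5·(-8) = -1.
So s(x) = 5x³ − 1, and s(7) = 1714.

1714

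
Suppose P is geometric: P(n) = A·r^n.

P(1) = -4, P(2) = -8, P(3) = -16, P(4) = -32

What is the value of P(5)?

-64

Consecutive ratio: -8/(-4) = 2, and -16/(-8) = 2, so r = 2.
Then A·2^1 = -4 gives A = -2, and P(n) = -2·2^n.
P(5) = -2·2^5 = -64.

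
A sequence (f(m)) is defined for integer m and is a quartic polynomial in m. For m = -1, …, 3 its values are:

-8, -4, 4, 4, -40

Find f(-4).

-236

Write f(m) = am^4 + bm³ + cm² + dm + e; the 5 given values yield a linear system in the 5 coefficients.
Solving, f(m) = -m^4 + 3m² + 6m - 4.
Then f(-4) = -236.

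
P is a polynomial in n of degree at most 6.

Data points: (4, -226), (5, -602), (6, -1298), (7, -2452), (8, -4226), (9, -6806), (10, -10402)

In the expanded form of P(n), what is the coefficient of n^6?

Write P(n) = an^6 + bn^5 + cn^4 + dn³ + en² + pn + q; the 7 given values yield a linear system in the 7 coefficients.
Solving, the top 2 coefficients vanish, and P(n) = -n^4 - n³ + 6n² - 2.
The coefficient of n^6 is 0.

0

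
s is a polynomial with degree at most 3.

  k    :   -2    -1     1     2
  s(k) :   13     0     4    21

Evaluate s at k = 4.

85

Write s(k) = ak³ + bk² + ck + d; the 4 given values yield a linear system in the 4 coefficients.
Solving, the leading coefficient vanishes, and s(k) = 5k² + 2k - 3.
Then s(4) = 85.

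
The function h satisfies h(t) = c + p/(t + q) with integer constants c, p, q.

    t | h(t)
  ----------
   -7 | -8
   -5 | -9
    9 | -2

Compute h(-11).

(h(t) − c)(t + q) = p for each data point; the three points give a linear system in c and q, then p follows.
Solving: c = -5, q = -1, p = 24, so h(t) = -5 + 24/(t − 1).
Then h(-11) = -5 + 24/(-12) = -7.

-7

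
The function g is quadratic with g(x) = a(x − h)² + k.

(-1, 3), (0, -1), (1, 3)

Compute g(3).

35

First differences -4, 4; second difference 8 = 2a, so a = 4.
Expanding, the x-coefficient is −2ah = -8h; matching it to the data gives h = 0, and then k = -1.
So g(x) = 4(x + 0)² − 1.
g(3) = 4·3² − 1 = 35.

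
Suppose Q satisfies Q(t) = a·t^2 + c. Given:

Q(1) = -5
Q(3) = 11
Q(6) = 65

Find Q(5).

From Q(1) = -5 and Q(3) = 11: 1a + c = -5 and 9a + c = 11.
Subtracting: 8a = 16, so a = 2; then c = -5 − 2·1 = -7.
So Q(t) = 2t² − 7, and Q(5) = 43.

43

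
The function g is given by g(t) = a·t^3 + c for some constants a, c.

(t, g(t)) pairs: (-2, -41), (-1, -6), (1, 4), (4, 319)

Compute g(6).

From g(-2) = -41 and g(-1) = -6: -8a + c = -41 and -1a + c = -6.
Subtracting: 7a = 35, so a = 5; then c = -41 − 5·(-8) = -1.
So g(t) = 5t³ − 1, and g(6) = 1079.

1079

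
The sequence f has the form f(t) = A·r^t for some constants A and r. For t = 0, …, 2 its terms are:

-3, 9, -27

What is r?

Consecutive ratio: 9/(-3) = -3, and -27/9 = -3, so r = -3.
Then A·(-3)^0 = -3 gives A = -3, and f(t) = -3·(-3)^t.

-3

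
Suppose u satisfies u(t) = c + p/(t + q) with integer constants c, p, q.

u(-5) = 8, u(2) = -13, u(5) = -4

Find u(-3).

(u(t) − c)(t + q) = p for each data point; the three points give a linear system in c and q, then p follows.
Solving: c = 2, q = 0, p = -30, so u(t) = 2 − 30/(t + 0).
Then u(-3) = 2 − 30/(-3) = 12.

12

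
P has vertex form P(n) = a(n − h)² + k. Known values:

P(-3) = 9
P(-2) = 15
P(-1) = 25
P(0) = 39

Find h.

First differences 6, 10, 14; second difference 4 = 2a, so a = 2.
Expanding, the n-coefficient is −2ah = -4h; matching it to the data gives h = -4, and then k = 7.
So P(n) = 2(n + 4)² + 7.
Hence h = -4.

-4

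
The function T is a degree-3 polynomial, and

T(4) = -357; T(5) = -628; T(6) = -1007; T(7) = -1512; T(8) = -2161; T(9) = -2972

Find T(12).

-6557

First differences: -271, -379, -505, -649, -811. Second differences: -108, -126, -144, -162. Third differences: -18, -18, -18.
Level-3 differences are constant, so T has degree 3.
Fitting a degree-3 polynomial gives T(t) = -3t³ - 9t² - 7t + 7.
Then T(12) = -6557.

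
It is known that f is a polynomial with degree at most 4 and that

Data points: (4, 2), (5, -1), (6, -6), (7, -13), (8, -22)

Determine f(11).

-61

First differences: -3, -5, -7, -9. Second differences: -2, -2, -2.
Level-2 differences are constant, so f has degree 2.
Fitting a degree-2 polynomial gives f(n) = -n² + 6n - 6.
Then f(11) = -61.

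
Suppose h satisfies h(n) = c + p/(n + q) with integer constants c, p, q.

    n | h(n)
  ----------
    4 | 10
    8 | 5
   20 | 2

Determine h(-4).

-10

(h(n) − c)(n + q) = p for each data point; the three points give a linear system in c and q, then p follows.
Solving: c = 0, q = 0, p = 40, so h(n) = 40/(n + 0).
Then h(-4) = 0 + 40/(-4) = -10.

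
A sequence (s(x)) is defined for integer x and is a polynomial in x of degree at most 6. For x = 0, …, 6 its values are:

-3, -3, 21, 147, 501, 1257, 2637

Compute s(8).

Write s(x) = ax^6 + bx^5 + cx^4 + dx³ + ex² + px + q; the 7 given values yield a linear system in the 7 coefficients.
Solving, the top 2 coefficients vanish, and s(x) = 2x^4 + x³ - 5x² + 2x - 3.
Then s(8) = 8397.

8397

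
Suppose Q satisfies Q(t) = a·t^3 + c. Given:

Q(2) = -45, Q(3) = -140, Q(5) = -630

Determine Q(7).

From Q(2) = -45 and Q(3) = -140: 8a + c = -45 and 27a + c = -140.
Subtracting: 19a = -95, so a = -5; then c = -45 − (-5)·8 = -5.
So Q(t) = -5t³ − 5, and Q(7) = -1720.

-1720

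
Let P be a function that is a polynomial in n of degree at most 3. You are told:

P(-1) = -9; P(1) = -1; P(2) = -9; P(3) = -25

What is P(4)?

Write P(n) = an³ + bn² + cn + d; the 4 given values yield a linear system in the 4 coefficients.
Solving, the leading coefficient vanishes, and P(n) = -4n² + 4n - 1.
Then P(4) = -49.

-49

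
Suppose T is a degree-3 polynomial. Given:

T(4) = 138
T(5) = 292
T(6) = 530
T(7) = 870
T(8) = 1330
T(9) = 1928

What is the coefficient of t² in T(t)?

First differences: 154, 238, 340, 460, 598. Second differences: 84, 102, 120, 138. Third differences: 18, 18, 18.
Level-3 differences are constant, so T has degree 3.
Fitting a degree-3 polynomial gives T(t) = 3t³ - 3t² - 2t + 2.
The coefficient of t² is -3.

-3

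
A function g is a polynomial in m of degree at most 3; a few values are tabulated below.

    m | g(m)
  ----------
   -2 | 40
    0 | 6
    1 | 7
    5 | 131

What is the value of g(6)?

192

Write g(m) = am³ + bm² + cm + d; the 4 given values yield a linear system in the 4 coefficients.
Solving, the leading coefficient vanishes, and g(m) = 6m² - 5m + 6.
Then g(6) = 192.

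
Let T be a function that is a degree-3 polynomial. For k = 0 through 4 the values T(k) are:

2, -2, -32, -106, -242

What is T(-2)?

4

Write T(k) = ak³ + bk² + ck + d; the 5 given values yield a linear system in the 4 coefficients.
Solving, T(k) = -3k³ - 4k² + 3k + 2.
Then T(-2) = 4.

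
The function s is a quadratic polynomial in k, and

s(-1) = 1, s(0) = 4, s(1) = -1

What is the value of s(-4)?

Write s(k) = ak² + bk + c; the 3 given values yield a linear system in the 3 coefficients.
Solving, s(k) = -4k² - k + 4.
Then s(-4) = -56.

-56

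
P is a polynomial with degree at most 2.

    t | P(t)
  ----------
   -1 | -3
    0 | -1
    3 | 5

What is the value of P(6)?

11

Write P(t) = at² + bt + c; the 3 given values yield a linear system in the 3 coefficients.
Solving, the leading coefficient vanishes, and P(t) = 2t - 1.
Then P(6) = 11.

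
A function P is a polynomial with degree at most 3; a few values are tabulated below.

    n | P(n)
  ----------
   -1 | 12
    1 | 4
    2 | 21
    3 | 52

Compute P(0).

Write P(n) = an³ + bn² + cn + d; the 4 given values yield a linear system in the 4 coefficients.
Solving, the leading coefficient vanishes, and P(n) = 7n² - 4n + 1.
Then P(0) = 1.

1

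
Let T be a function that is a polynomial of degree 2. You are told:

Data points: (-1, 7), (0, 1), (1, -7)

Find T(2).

Write T(k) = ak² + bk + c; the 3 given values yield a linear system in the 3 coefficients.
Solving, T(k) = -k² - 7k + 1.
Then T(2) = -17.

-17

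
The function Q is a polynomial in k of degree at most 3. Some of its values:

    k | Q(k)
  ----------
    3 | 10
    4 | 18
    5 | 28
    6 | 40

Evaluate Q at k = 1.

First differences: 8, 10, 12. Second differences: 2, 2.
Level-2 differences are constant, so Q has degree 2.
Fitting a degree-2 polynomial gives Q(k) = k² + k - 2.
Then Q(1) = 0.

0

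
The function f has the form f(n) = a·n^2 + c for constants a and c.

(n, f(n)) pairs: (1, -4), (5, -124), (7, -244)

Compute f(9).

From f(1) = -4 and f(5) = -124: 1a + c = -4 and 25a + c = -124.
Subtracting: 24a = -120, so a = -5; then c = -4 − (-5)·1 = 1.
So f(n) = -5n² + 1, and f(9) = -404.

-404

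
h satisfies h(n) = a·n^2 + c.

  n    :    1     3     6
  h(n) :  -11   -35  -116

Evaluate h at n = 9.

From h(1) = -11 and h(3) = -35: 1a + c = -11 and 9a + c = -35.
Subtracting: 8a = -24, so a = -3; then c = -11 − (-3)·1 = -8.
So h(n) = -3n² − 8, and h(9) = -251.

-251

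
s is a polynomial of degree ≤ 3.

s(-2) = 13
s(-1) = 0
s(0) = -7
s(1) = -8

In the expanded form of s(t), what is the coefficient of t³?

0

First differences: -13, -7, -1. Second differences: 6, 6.
Level-2 differences are constant, so s has degree 2.
Fitting a degree-2 polynomial gives s(t) = 3t² - 4t - 7.
The coefficient of t³ is 0.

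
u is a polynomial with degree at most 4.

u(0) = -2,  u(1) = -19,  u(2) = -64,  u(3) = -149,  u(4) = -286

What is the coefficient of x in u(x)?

First differences: -17, -45, -85, -137. Second differences: -28, -40, -52. Third differences: -12, -12.
Level-3 differences are constant, so u has degree 3.
Fitting a degree-3 polynomial gives u(x) = -2x³ - 8x² - 7x - 2.
The coefficient of x is -7.

-7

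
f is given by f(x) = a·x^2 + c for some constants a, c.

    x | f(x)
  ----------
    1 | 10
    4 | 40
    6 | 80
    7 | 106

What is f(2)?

From f(1) = 10 and f(4) = 40: 1a + c = 10 and 16a + c = 40.
Subtracting: 15a = 30, so a = 2; then c = 10 − 2·1 = 8.
So f(x) = 2x² + 8, and f(2) = 16.

16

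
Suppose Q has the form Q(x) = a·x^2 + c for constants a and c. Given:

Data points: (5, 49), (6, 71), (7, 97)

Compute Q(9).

From Q(5) = 49 and Q(6) = 71: 25a + c = 49 and 36a + c = 71.
Subtracting: 11a = 22, so a = 2; then c = 49 − 2·25 = -1.
So Q(x) = 2x² − 1, and Q(9) = 161.

161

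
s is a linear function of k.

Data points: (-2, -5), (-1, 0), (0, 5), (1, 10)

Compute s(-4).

First differences: 5, 5, 5.
Level-1 differences are constant, so s has degree 1.
Fitting a degree-1 polynomial gives s(k) = 5k + 5.
Then s(-4) = -15.

-15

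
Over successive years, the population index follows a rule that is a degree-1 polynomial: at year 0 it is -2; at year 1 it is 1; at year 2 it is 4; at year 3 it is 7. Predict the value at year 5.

13

Write the value at t as g(t).
Write g(t) = at + b; the 4 given values yield a linear system in the 2 coefficients.
Solving, g(t) = 3t - 2.
Then g(5) = 13.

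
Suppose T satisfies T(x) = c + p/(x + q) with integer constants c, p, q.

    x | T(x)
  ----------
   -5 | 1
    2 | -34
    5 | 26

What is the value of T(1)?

-14

(T(x) − c)(x + q) = p for each data point; the three points give a linear system in c and q, then p follows.
Solving: c = 6, q = -3, p = 40, so T(x) = 6 + 40/(x − 3).
Then T(1) = 6 + 40/(-2) = -14.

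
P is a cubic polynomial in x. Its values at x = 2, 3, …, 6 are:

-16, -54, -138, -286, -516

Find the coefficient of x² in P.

Write P(x) = ax³ + bx² + cx + d; the 5 given values yield a linear system in the 4 coefficients.
Solving, P(x) = -3x³ + 4x² - x - 6.
The coefficient of x² is 4.

4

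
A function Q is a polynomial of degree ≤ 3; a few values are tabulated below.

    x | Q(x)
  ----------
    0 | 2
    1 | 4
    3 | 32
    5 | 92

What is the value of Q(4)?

58

Write Q(x) = ax³ + bx² + cx + d; the 4 given values yield a linear system in the 4 coefficients.
Solving, the leading coefficient vanishes, and Q(x) = 4x² - 2x + 2.
Then Q(4) = 58.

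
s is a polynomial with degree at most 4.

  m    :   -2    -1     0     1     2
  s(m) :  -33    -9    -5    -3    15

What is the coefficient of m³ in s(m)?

3

First differences: 24, 4, 2, 18. Second differences: -20, -2, 16. Third differences: 18, 18.
Level-3 differences are constant, so s has degree 3.
Fitting a degree-3 polynomial gives s(m) = 3m³ - m² - 5.
The coefficient of m³ is 3.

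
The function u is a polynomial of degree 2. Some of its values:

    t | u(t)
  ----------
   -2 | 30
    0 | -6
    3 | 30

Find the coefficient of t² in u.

Write u(t) = at² + bt + c; the 3 given values yield a linear system in the 3 coefficients.
Solving, u(t) = 6t² - 6t - 6.
The coefficient of t² is 6.

6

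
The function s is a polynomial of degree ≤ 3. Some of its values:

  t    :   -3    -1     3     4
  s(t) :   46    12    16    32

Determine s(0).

4

Write s(t) = at³ + bt² + ct + d; the 4 given values yield a linear system in the 4 coefficients.
Solving, the leading coefficient vanishes, and s(t) = 3t² - 5t + 4.
Then s(0) = 4.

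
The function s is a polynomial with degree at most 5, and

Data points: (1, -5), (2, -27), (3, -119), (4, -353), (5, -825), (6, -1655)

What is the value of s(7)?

First differences: -22, -92, -234, -472, -830. Second differences: -70, -142, -238, -358. Third differences: -72, -96, -120. Fourth differences: -24, -24.
Level-4 differences are constant, so s has degree 4.
Fitting a degree-4 polynomial gives s(k) = -k^4 - 2k³ + 2k² + k - 5.
Then s(7) = -2987.

-2987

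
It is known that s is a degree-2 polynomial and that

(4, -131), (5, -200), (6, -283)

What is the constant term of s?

5

Write s(x) = ax² + bx + c; the 3 given values yield a linear system in the 3 coefficients.
Solving, s(x) = -7x² - 6x + 5.
The constant term is s(0) = 5.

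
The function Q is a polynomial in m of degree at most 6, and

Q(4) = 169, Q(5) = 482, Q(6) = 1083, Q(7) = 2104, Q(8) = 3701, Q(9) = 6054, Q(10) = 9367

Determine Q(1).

First differences: 313, 601, 1021, 1597, 2353, 3313. Second differences: 288, 420, 576, 756, 960. Third differences: 132, 156, 180, 204. Fourth differences: 24, 24, 24.
Level-4 differences are constant, so Q has degree 4.
Fitting a degree-4 polynomial gives Q(m) = m^4 - 7m² + 7m - 3.
Then Q(1) = -2.

-2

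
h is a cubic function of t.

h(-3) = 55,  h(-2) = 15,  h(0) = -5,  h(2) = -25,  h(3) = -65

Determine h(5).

Write h(t) = at³ + bt² + ct + d; the 5 given values yield a linear system in the 4 coefficients.
Solving, h(t) = -2t³ - 2t - 5.
Then h(5) = -265.

-265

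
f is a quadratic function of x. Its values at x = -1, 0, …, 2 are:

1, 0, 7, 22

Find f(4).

76

First differences: -1, 7, 15. Second differences: 8, 8.
Level-2 differences are constant, so f has degree 2.
Fitting a degree-2 polynomial gives f(x) = 4x² + 3x.
Then f(4) = 76.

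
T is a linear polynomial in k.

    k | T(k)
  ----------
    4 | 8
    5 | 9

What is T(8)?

12

Write T(k) = ak + b; the 2 given values yield a linear system in the 2 coefficients.
Solving, T(k) = k + 4.
Then T(8) = 12.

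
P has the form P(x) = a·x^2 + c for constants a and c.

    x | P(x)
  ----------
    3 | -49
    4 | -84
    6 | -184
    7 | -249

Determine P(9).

-409

From P(3) = -49 and P(4) = -84: 9a + c = -49 and 16a + c = -84.
Subtracting: 7a = -35, so a = -5; then c = -49 − (-5)·9 = -4.
So P(x) = -5x² − 4, and P(9) = -409.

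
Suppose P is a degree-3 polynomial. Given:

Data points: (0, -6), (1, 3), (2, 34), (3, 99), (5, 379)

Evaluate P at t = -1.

-5

Write P(t) = at³ + bt² + ct + d; the 5 given values yield a linear system in the 4 coefficients.
Solving, P(t) = 2t³ + 5t² + 2t - 6.
Then P(-1) = -5.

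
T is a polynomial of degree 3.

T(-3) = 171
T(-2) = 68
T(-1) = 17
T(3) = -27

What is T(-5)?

605

Write T(n) = an³ + bn² + cn + d; the 4 given values yield a linear system in the 4 coefficients.
Solving, T(n) = -3n³ + 8n² - 6n.
Then T(-5) = 605.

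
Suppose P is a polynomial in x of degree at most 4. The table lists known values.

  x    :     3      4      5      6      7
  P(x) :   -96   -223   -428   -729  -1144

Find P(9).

First differences: -127, -205, -301, -415. Second differences: -78, -96, -114. Third differences: -18, -18.
Level-3 differences are constant, so P has degree 3.
Fitting a degree-3 polynomial gives P(x) = -3x³ - 3x² + 5x - 3.
Then P(9) = -2388.

-2388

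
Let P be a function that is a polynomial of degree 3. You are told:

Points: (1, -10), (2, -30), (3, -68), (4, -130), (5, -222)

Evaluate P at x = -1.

0

Write P(x) = ax³ + bx² + cx + d; the 5 given values yield a linear system in the 4 coefficients.
Solving, P(x) = -x³ - 3x² - 4x - 2.
Then P(-1) = 0.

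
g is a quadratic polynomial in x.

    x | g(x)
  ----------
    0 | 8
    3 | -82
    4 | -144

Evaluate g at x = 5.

-222

Write g(x) = ax² + bx + c; the 3 given values yield a linear system in the 3 coefficients.
Solving, g(x) = -8x² - 6x + 8.
Then g(5) = -222.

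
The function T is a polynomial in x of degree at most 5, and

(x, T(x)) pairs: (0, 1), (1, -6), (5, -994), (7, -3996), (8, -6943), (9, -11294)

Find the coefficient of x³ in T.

3

Write T(x) = ax^5 + bx^4 + cx³ + dx² + ex + p; the 6 given values yield a linear system in the 6 coefficients.
Solving, the leading coefficient vanishes, and T(x) = -2x^4 + 3x³ - 4x² - 4x + 1.
The coefficient of x³ is 3.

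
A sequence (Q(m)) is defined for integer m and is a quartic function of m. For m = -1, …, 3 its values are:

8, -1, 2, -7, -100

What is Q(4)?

-397

Write Q(m) = am^4 + bm³ + cm² + dm + e; the 5 given values yield a linear system in the 5 coefficients.
Solving, Q(m) = -2m^4 + 8m² - 3m - 1.
Then Q(4) = -397.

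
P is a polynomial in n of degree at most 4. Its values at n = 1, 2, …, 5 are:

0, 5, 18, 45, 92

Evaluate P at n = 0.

-3

First differences: 5, 13, 27, 47. Second differences: 8, 14, 20. Third differences: 6, 6.
Level-3 differences are constant, so P has degree 3.
Fitting a degree-3 polynomial gives P(n) = n³ - 2n² + 4n - 3.
Then P(0) = -3.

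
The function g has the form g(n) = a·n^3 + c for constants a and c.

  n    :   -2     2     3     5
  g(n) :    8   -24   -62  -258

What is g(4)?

-136

From g(-2) = 8 and g(2) = -24: -8a + c = 8 and 8a + c = -24.
Subtracting: 16a = -32, so a = -2; then c = 8 − (-2)·(-8) = -8.
So g(n) = -2n³ − 8, and g(4) = -136.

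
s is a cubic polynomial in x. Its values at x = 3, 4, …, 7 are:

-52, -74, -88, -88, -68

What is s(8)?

First differences: -22, -14, 0, 20. Second differences: 8, 14, 20. Third differences: 6, 6.
Level-3 differences are constant, so s has degree 3.
Fitting a degree-3 polynomial gives s(x) = x³ - 8x² - 3x + 2.
Then s(8) = -22.

-22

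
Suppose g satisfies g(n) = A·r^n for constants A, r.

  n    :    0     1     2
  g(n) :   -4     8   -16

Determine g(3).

32

Consecutive ratio: 8/(-4) = -2, and -16/8 = -2, so r = -2.
Then A·(-2)^0 = -4 gives A = -4, and g(n) = -4·(-2)^n.
g(3) = -4·(-2)^3 = 32.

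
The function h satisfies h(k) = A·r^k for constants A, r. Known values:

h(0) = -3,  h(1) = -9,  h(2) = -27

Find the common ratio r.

Consecutive ratio: -9/(-3) = 3, and -27/(-9) = 3, so r = 3.
Then A·3^0 = -3 gives A = -3, and h(k) = -3·3^k.

3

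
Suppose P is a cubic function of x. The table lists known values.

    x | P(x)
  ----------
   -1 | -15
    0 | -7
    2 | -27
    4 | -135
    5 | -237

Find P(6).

Write P(x) = ax³ + bx² + cx + d; the 5 given values yield a linear system in the 4 coefficients.
Solving, P(x) = -x³ - 5x² + 4x - 7.
Then P(6) = -379.

-379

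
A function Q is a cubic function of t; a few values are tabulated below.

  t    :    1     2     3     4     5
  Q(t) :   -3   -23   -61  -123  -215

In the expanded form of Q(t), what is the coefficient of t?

Write Q(t) = at³ + bt² + ct + d; the 5 given values yield a linear system in the 4 coefficients.
Solving, Q(t) = -t³ - 3t² - 4t + 5.
The coefficient of t is -4.

-4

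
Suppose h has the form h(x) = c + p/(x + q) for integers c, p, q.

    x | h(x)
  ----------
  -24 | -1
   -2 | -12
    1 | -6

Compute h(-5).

18

(h(x) − c)(x + q) = p for each data point; the three points give a linear system in c and q, then p follows.
Solving: c = -2, q = 4, p = -20, so h(x) = -2 − 20/(x + 4).
Then h(-5) = -2 − 20/(-1) = 18.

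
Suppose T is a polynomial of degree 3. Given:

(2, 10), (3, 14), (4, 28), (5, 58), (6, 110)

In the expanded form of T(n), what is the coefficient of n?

5

First differences: 4, 14, 30, 52. Second differences: 10, 16, 22. Third differences: 6, 6.
Level-3 differences are constant, so T has degree 3.
Fitting a degree-3 polynomial gives T(n) = n³ - 4n² + 5n + 8.
The coefficient of n is 5.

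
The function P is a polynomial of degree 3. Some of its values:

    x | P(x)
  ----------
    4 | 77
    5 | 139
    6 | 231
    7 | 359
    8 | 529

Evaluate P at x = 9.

747

First differences: 62, 92, 128, 170. Second differences: 30, 36, 42. Third differences: 6, 6.
Level-3 differences are constant, so P has degree 3.
Extending the table by one column gives the next first difference 218, so P(9) = 529 + 218 = 747.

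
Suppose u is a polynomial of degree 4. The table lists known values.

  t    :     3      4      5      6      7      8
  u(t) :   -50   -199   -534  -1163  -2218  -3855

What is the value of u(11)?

Write u(t) = at^4 + bt³ + ct² + dt + e; the 6 given values yield a linear system in the 5 coefficients.
Solving, u(t) = -t^4 + 4t² - 2t + 1.
Then u(11) = -14178.

-14178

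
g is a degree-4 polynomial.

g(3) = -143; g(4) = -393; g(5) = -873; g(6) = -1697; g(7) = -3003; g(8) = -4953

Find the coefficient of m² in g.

-6

First differences: -250, -480, -824, -1306, -1950. Second differences: -230, -344, -482, -644. Third differences: -114, -138, -162. Fourth differences: -24, -24.
Level-4 differences are constant, so g has degree 4.
Fitting a degree-4 polynomial gives g(m) = -m^4 - m³ - 6m² + 4m + 7.
The coefficient of m² is -6.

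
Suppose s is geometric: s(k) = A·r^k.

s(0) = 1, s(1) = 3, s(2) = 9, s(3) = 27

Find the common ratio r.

3

Consecutive ratio: 3/1 = 3, and 9/3 = 3, so r = 3.
Then A·3^0 = 1 gives A = 1, and s(k) = 1·3^k.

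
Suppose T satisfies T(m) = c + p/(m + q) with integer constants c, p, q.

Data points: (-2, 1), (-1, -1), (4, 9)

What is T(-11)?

4

(T(m) − c)(m + q) = p for each data point; the three points give a linear system in c and q, then p follows.
Solving: c = 5, q = -1, p = 12, so T(m) = 5 + 12/(m − 1).
Then T(-11) = 5 + 12/(-12) = 4.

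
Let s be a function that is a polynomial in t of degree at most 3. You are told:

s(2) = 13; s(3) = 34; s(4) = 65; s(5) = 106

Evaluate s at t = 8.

First differences: 21, 31, 41. Second differences: 10, 10.
Level-2 differences are constant, so s has degree 2.
Fitting a degree-2 polynomial gives s(t) = 5t² - 4t + 1.
Then s(8) = 289.

289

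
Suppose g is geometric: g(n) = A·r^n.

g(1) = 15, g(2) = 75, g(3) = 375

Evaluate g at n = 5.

Consecutive ratio: 75/15 = 5, and 375/75 = 5, so r = 5.
Then A·5^1 = 15 gives A = 3, and g(n) = 3·5^n.
g(5) = 3·5^5 = 9375.

9375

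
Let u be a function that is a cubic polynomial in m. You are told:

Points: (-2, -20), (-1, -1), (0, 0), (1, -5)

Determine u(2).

Write u(m) = am³ + bm² + cm + d; the 4 given values yield a linear system in the 4 coefficients.
Solving, u(m) = 2m³ - 3m² - 4m.
Then u(2) = -4.

-4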